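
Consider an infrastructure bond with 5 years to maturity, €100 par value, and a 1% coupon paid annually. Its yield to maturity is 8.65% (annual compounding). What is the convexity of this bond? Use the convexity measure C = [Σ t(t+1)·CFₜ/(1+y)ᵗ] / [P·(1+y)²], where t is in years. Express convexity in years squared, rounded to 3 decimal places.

24.598

With y = 0.0865:
  t   CF        PV=CF/(1+0.0865)^t    t·PV        t(t+1)·PV
  1         1.00         0.9204         0.9204           1.8408
  2         1.00         0.8471         1.6942           5.0827
  3         1.00         0.7797         2.3390           9.3560
  4         1.00         0.7176         2.8704          14.3520
  5       101.00        66.7072       333.5360       2,001.2160
  Σ                     69.9720       341.3600       2,031.8475
P = 69.9720.
Convexity = Σ t(t+1)·PV / [P·(1+y)²] = 2,031.8475 / (69.9720 × 1.180482) = 24.59844.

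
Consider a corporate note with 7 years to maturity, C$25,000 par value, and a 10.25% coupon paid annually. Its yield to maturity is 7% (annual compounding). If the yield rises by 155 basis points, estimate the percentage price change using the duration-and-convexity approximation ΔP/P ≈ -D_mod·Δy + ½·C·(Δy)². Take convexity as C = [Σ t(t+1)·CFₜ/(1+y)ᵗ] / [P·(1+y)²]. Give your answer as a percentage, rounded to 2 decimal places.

-7.50%

With y = 0.07:
  t   CF        PV=CF/(1+0.07)^t    t·PV        t(t+1)·PV
  1     2,562.50     2,394.8598     2,394.8598       4,789.7196
  2     2,562.50     2,238.1867     4,476.3735      13,429.1204
  3     2,562.50     2,091.7633     6,275.2899      25,101.1597
  4     2,562.50     1,954.9190     7,819.6759      39,098.3796
  5     2,562.50     1,827.0271     9,135.1354      54,810.8125
  6     2,562.50     1,707.5019    10,245.0117      71,715.0818
  7    27,562.50    17,164.5398   120,151.7783     961,214.2266
  Σ                 29,378.7976   160,498.1246   1,170,158.5004
P = 29,378.7976; D_Mac = 5.46306 yrs; D_mod = 5.10566 yrs; C = 34.78909.
Duration effect: -5.10566 × (+0.0155) = -0.079138
Convexity effect: 0.5 × 34.78909 × (0.0155)² = +0.0041790
ΔP/P ≈ -0.079138 + 0.0041790 = -0.074959 = -7.4959%.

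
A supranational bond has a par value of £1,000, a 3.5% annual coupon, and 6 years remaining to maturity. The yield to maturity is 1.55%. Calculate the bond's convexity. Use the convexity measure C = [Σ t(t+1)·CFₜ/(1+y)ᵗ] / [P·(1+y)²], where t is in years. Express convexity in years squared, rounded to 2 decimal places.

36.61

With y = 0.0155:
  t   CF        PV=CF/(1+0.0155)^t    t·PV        t(t+1)·PV
  1        35.00        34.4658        34.4658          68.9316
  2        35.00        33.9397        67.8794         203.6383
  3        35.00        33.4217       100.2650         401.0601
  4        35.00        32.9115       131.6462         658.2310
  5        35.00        32.4092       162.0460         972.2762
  6     1,035.00       943.7583     5,662.5498      39,637.8485
  Σ                  1,110.9062     6,158.8523      41,941.9857
P = 1,110.9062.
Convexity = Σ t(t+1)·PV / [P·(1+y)²] = 41,941.9857 / (1,110.9062 × 1.031240) = 36.61101.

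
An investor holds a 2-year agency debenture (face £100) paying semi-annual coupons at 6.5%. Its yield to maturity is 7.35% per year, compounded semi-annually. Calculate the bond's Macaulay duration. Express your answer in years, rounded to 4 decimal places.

1.9067 years

Periodic yield y = 0.03675. Discount each cash flow and weight by its period:
  t   CF        PV=CF/(1+0.03675)^t    t·PV
  1         3.25         3.1348         3.1348
  2         3.25         3.0237         6.0474
  3         3.25         2.9165         8.7495
  4       103.25        89.3704       357.4818
  Σ                     98.4454       375.4134
Price P = Σ PV = 98.4454.
Macaulay duration = Σ(t·PV) / P = 375.4134 / 98.4454 = 3.81342 half-year periods.
In years: 3.81342 / 2 = 1.90671 years.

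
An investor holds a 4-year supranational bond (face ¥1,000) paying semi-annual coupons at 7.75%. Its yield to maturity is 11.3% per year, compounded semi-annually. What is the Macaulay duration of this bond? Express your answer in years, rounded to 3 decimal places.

3.480 years

Periodic yield y = 0.0565. Discount each cash flow and weight by its period:
  t   CF        PV=CF/(1+0.0565)^t    t·PV
  1        38.75        36.6777        36.6777
  2        38.75        34.7162        69.4325
  3        38.75        32.8597        98.5790
  4        38.75        31.1024       124.4095
  5        38.75        29.4391       147.1954
  6        38.75        27.8647       167.1883
  7        38.75        26.3746       184.6219
  8     1,038.75       669.1986     5,353.5888
  Σ                    888.2330     6,181.6932
Price P = Σ PV = 888.2330.
Macaulay duration = Σ(t·PV) / P = 6,181.6932 / 888.2330 = 6.95954 half-year periods.
In years: 6.95954 / 2 = 3.47977 years.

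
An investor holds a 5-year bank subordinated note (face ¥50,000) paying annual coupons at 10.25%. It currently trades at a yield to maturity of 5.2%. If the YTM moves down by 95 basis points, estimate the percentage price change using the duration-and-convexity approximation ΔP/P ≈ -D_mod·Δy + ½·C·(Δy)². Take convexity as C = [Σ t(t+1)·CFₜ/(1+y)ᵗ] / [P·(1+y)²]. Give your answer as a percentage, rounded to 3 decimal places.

+3.925%

With y = 0.052:
  t   CF        PV=CF/(1+0.052)^t    t·PV        t(t+1)·PV
  1     5,125.00     4,871.6730     4,871.6730       9,743.3460
  2     5,125.00     4,630.8679     9,261.7357      27,785.2072
  3     5,125.00     4,401.9657    13,205.8970      52,823.5879
  4     5,125.00     4,184.3780    16,737.5120      83,687.5601
  5    55,125.00    42,782.8689   213,914.3443   1,283,486.0658
  Σ                 60,871.7534   257,991.1620   1,457,525.7671
P = 60,871.7534; D_Mac = 4.23827 yrs; D_mod = 4.02878 yrs; C = 21.63560.
Duration effect: -4.02878 × (-0.0095) = +0.038273
Convexity effect: 0.5 × 21.63560 × (-0.0095)² = +0.0009763
ΔP/P ≈ +0.038273 + 0.0009763 = +0.039250 = +3.9250%.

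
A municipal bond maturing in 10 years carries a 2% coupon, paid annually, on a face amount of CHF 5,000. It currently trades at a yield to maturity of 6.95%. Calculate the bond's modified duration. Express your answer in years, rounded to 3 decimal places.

8.330 years

Periodic yield y = 0.0695. First find Macaulay duration:
  t   CF        PV=CF/(1+0.0695)^t    t·PV
  1       100.00        93.5016        93.5016
  2       100.00        87.4256       174.8511
  3       100.00        81.7443       245.2330
  4       100.00        76.4323       305.7291
  5       100.00        71.4654       357.3272
  6       100.00        66.8214       400.9281
  7       100.00        62.4791       437.3534
  8       100.00        58.4189       467.3515
  9       100.00        54.6227       491.6040
  10    5,100.00     2,604.7275    26,047.2745
  Σ                  3,257.6387    29,021.1536
P = 3,257.6387; Macaulay duration = 29,021.1536 / 3,257.6387 = 8.90865 years.
Modified duration = D_Mac / (1 + y) = 8.90865 / 1.0695 = 8.32973 years.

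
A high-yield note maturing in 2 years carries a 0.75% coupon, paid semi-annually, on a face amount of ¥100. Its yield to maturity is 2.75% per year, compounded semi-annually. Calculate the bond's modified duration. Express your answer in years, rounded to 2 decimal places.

1.96 years

Periodic yield y = 0.01375. First find Macaulay duration:
  t   CF        PV=CF/(1+0.01375)^t    t·PV
  1        0.375         0.3699         0.3699
  2        0.375         0.3649         0.7298
  3        0.375         0.3599         1.0798
  4      100.375        95.0391       380.1562
  Σ                     96.1338       382.3358
P = 96.1338; Macaulay duration = 382.3358 / 96.1338 = 3.97712 half-year periods = 1.98856 years.
Modified duration = D_Mac / (1 + y) = 1.98856 / 1.01375 = 1.96159 years.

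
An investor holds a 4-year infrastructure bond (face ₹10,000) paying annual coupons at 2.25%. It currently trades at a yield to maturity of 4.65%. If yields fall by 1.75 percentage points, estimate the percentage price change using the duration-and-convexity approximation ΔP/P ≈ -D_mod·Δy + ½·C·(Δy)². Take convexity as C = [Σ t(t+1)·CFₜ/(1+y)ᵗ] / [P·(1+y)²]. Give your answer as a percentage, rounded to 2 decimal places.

With y = 0.0465:
  t   CF        PV=CF/(1+0.0465)^t    t·PV        t(t+1)·PV
  1       225.00       215.0024       215.0024         430.0048
  2       225.00       205.4490       410.8980       1,232.6941
  3       225.00       196.3201       588.9604       2,355.8415
  4    10,225.00     8,525.2355    34,100.9421     170,504.7105
  Σ                  9,142.0070    35,315.8029     174,523.2508
P = 9,142.0070; D_Mac = 3.86303 yrs; D_mod = 3.69138 yrs; C = 17.43144.
Duration effect: -3.69138 × (-0.0175) = +0.064599
Convexity effect: 0.5 × 17.43144 × (-0.0175)² = +0.0026692
ΔP/P ≈ +0.064599 + 0.0026692 = +0.067268 = +6.7268%.

+6.73%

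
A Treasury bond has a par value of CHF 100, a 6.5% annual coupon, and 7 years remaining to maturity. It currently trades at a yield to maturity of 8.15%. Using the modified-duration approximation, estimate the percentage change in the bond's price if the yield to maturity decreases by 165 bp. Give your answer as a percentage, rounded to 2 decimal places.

Periodic yield y = 0.0815. Modified duration first:
  t   CF        PV=CF/(1+0.0815)^t    t·PV
  1         6.50         6.0102         6.0102
  2         6.50         5.5573        11.1145
  3         6.50         5.1385        15.4154
  4         6.50         4.7512        19.0050
  5         6.50         4.3932        21.9660
  6         6.50         4.0621        24.3728
  7       106.50        61.5409       430.7864
  Σ                     91.4534       528.6702
P = 91.4534; D_Mac = 5.78076 yrs; D_mod = 5.78076/(1+0.0815) = 5.34513 yrs.
ΔP/P ≈ -D_mod · Δy = -5.34513 × (-0.0165) = +0.088195 = +8.8195%.

+8.82%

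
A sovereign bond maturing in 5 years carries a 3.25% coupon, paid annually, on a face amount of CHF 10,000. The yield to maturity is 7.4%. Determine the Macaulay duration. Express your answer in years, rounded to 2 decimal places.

4.66 years

Periodic yield y = 0.074. Discount each cash flow and weight by its year:
  t   CF        PV=CF/(1+0.074)^t    t·PV
  1       325.00       302.6071       302.6071
  2       325.00       281.7571       563.5141
  3       325.00       262.3436       787.0309
  4       325.00       244.2678       977.0712
  5    10,325.00     7,225.5124    36,127.5622
  Σ                  8,316.4880    38,757.7855
Price P = Σ PV = 8,316.4880.
Macaulay duration = Σ(t·PV) / P = 38,757.7855 / 8,316.4880 = 4.66035 years.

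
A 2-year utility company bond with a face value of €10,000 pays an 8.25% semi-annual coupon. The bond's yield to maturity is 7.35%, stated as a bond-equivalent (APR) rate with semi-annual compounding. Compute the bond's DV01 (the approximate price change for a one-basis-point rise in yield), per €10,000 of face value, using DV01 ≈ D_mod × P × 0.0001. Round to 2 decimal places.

Periodic yield y = 0.03675.
  t   CF        PV=CF/(1+0.03675)^t    t·PV
  1       412.50       397.8780       397.8780
  2       412.50       383.7743       767.5486
  3       412.50       370.1705     1,110.5115
  4    10,412.50     9,012.7814    36,051.1257
  Σ                 10,164.6042    38,327.0637
P = 10,164.6042; D_Mac = 3.77064 half-year periods = 1.88532 yrs; D_mod = 1.81849 yrs.
DV01 ≈ 1.81849 × 10,164.6042 × 0.0001 = 1.848424.

€1.85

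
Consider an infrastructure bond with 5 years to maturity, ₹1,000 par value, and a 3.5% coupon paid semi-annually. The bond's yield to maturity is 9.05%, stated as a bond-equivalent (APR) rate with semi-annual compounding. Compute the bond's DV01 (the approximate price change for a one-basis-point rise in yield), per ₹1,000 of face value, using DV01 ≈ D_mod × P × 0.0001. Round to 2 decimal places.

₹0.34

Periodic yield y = 0.04525.
  t   CF        PV=CF/(1+0.04525)^t    t·PV
  1        17.50        16.7424        16.7424
  2        17.50        16.0176        32.0352
  3        17.50        15.3242        45.9726
  4        17.50        14.6608        58.6432
  5        17.50        14.0261        70.1305
  6        17.50        13.4189        80.5134
  7        17.50        12.8380        89.8659
  8        17.50        12.2822        98.2577
  9        17.50        11.7505       105.7545
  10    1,017.50       653.6310     6,536.3102
  Σ                    780.6917     7,134.2256
P = 780.6917; D_Mac = 9.13834 half-year periods = 4.56917 yrs; D_mod = 4.37137 yrs.
DV01 ≈ 4.37137 × 780.6917 × 0.0001 = 0.341269.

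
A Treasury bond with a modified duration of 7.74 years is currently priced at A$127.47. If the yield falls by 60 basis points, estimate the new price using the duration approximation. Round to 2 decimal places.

A$133.39

Duration approximation: ΔP/P ≈ -D_mod · Δy = -7.74 × (-0.006) = +0.046440.
New price ≈ 127.47 × (1 + 0.046440) = 133.3897068.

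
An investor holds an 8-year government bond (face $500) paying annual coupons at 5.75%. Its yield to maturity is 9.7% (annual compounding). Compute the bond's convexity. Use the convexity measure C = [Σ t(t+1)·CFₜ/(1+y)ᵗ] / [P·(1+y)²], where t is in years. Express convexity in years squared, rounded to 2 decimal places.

44.53

With y = 0.097:
  t   CF        PV=CF/(1+0.097)^t    t·PV        t(t+1)·PV
  1        28.75        26.2078        26.2078          52.4157
  2        28.75        23.8905        47.7809         143.3428
  3        28.75        21.7780        65.3340         261.3360
  4        28.75        19.8523        79.4093         397.0465
  5        28.75        18.0969        90.4846         542.9077
  6        28.75        16.4967        98.9804         692.8630
  7        28.75        15.0380       105.2663         842.1307
  8       528.75       252.1142     2,016.9138      18,152.2246
  Σ                    393.4746     2,530.3773      21,084.2668
P = 393.4746.
Convexity = Σ t(t+1)·PV / [P·(1+y)²] = 21,084.2668 / (393.4746 × 1.203409) = 44.52753.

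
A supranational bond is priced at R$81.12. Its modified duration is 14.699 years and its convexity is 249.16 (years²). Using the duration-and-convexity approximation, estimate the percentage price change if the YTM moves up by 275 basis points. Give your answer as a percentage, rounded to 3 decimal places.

Duration effect: -D_mod·Δy = -14.699 × (+0.0275) = -0.4042225
Convexity effect: ½·C·(Δy)² = 0.5 × 249.16 × (0.0275)² = +0.094213625
ΔP/P ≈ -0.4042225 + 0.094213625 = -0.310008875
= -31.0008875%.

-31.001%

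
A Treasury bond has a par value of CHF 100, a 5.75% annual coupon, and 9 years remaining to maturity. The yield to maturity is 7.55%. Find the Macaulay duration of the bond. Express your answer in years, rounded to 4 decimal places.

Periodic yield y = 0.0755. Discount each cash flow and weight by its year:
  t   CF        PV=CF/(1+0.0755)^t    t·PV
  1         5.75         5.3464         5.3464
  2         5.75         4.9710         9.9421
  3         5.75         4.6221        13.8662
  4         5.75         4.2976        17.1904
  5         5.75         3.9959        19.9796
  6         5.75         3.7154        22.2924
  7         5.75         3.4546        24.1820
  8         5.75         3.2121        25.6965
  9       105.75        54.9271       494.3439
  Σ                     88.5421       632.8394
Price P = Σ PV = 88.5421.
Macaulay duration = Σ(t·PV) / P = 632.8394 / 88.5421 = 7.14733 years.

7.1473 years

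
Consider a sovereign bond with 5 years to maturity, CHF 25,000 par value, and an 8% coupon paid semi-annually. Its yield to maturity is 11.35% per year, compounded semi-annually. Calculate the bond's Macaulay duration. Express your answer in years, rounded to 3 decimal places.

4.154 years

Periodic yield y = 0.05675. Discount each cash flow and weight by its period:
  t   CF        PV=CF/(1+0.05675)^t    t·PV
  1     1,000.00       946.2976       946.2976
  2     1,000.00       895.4792     1,790.9583
  3     1,000.00       847.3898     2,542.1694
  4     1,000.00       801.8829     3,207.5318
  5     1,000.00       758.8199     3,794.0996
  6     1,000.00       718.0695     4,308.4168
  7     1,000.00       679.5074     4,756.5520
  8     1,000.00       643.0162     5,144.1300
  9     1,000.00       608.4847     5,476.3627
  10   26,000.00    14,970.9991   149,709.9906
  Σ                 21,869.9464   181,676.5086
Price P = Σ PV = 21,869.9464.
Macaulay duration = Σ(t·PV) / P = 181,676.5086 / 21,869.9464 = 8.30713 half-year periods.
In years: 8.30713 / 2 = 4.15357 years.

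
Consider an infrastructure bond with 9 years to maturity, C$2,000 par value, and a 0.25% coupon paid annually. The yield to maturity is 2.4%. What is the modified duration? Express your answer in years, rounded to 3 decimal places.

8.691 years

Periodic yield y = 0.024. First find Macaulay duration:
  t   CF        PV=CF/(1+0.024)^t    t·PV
  1         5.00         4.8828         4.8828
  2         5.00         4.7684         9.5367
  3         5.00         4.6566        13.9698
  4         5.00         4.5475        18.1899
  5         5.00         4.4409        22.2045
  6         5.00         4.3368        26.0209
  7         5.00         4.2352        29.6462
  8         5.00         4.1359        33.0872
  9     2,005.00     1,619.6261    14,576.6349
  Σ                  1,655.6301    14,734.1729
P = 1,655.6301; Macaulay duration = 14,734.1729 / 1,655.6301 = 8.89944 years.
Modified duration = D_Mac / (1 + y) = 8.89944 / 1.024 = 8.69085 years.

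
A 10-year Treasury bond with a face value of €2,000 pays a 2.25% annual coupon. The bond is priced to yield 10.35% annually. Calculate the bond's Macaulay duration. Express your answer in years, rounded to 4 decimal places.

Periodic yield y = 0.1035. Discount each cash flow and weight by its year:
  t   CF        PV=CF/(1+0.1035)^t    t·PV
  1        45.00        40.7793        40.7793
  2        45.00        36.9545        73.9091
  3        45.00        33.4885       100.4655
  4        45.00        30.3475       121.3901
  5        45.00        27.5011       137.5057
  6        45.00        24.9217       149.5305
  7        45.00        22.5843       158.0899
  8        45.00        20.4660       163.7283
  9        45.00        18.5465       166.9183
  10    2,045.00       763.7829     7,637.8291
  Σ                  1,019.3725     8,750.1458
Price P = Σ PV = 1,019.3725.
Macaulay duration = Σ(t·PV) / P = 8,750.1458 / 1,019.3725 = 8.58386 years.

8.5839 years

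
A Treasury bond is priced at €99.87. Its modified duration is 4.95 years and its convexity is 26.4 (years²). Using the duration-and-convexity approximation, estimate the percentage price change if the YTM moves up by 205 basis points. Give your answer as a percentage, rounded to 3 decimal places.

-9.593%

Duration effect: -D_mod·Δy = -4.95 × (+0.0205) = -0.101475
Convexity effect: ½·C·(Δy)² = 0.5 × 26.4 × (0.0205)² = +0.0055473
ΔP/P ≈ -0.101475 + 0.0055473 = -0.0959277
= -9.59277%.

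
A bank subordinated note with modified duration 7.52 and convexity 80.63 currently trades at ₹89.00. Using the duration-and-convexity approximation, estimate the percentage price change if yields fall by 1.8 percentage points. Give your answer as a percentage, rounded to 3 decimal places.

+14.842%

Duration effect: -D_mod·Δy = -7.52 × (-0.018) = +0.135360
Convexity effect: ½·C·(Δy)² = 0.5 × 80.63 × (-0.018)² = +0.01306206
ΔP/P ≈ +0.135360 + 0.01306206 = +0.14842206
= +14.842206%.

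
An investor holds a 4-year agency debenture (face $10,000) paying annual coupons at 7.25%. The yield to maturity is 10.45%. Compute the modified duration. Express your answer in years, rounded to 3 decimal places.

Periodic yield y = 0.1045. First find Macaulay duration:
  t   CF        PV=CF/(1+0.1045)^t    t·PV
  1       725.00       656.4056       656.4056
  2       725.00       594.3011     1,188.6023
  3       725.00       538.0726     1,614.2177
  4    10,725.00     7,206.6664    28,826.6657
  Σ                  8,995.4457    32,285.8913
P = 8,995.4457; Macaulay duration = 32,285.8913 / 8,995.4457 = 3.58914 years.
Modified duration = D_Mac / (1 + y) = 3.58914 / 1.1045 = 3.24956 years.

3.250 years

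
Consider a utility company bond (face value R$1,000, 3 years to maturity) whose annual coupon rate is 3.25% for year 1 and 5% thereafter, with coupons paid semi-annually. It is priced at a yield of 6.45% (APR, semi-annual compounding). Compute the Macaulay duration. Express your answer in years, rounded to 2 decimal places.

Periodic yield y = 0.03225. Discount each cash flow and weight by its period:
  t   CF        PV=CF/(1+0.03225)^t    t·PV
  1        16.25        15.7423        15.7423
  2        16.25        15.2505        30.5010
  3        25.00        22.7293        68.1878
  4        25.00        22.0191        88.0766
  5        25.00        21.3312       106.6561
  6     1,025.00       847.2557     5,083.5344
  Σ                    944.3281     5,392.6981
Price P = Σ PV = 944.3281.
Macaulay duration = Σ(t·PV) / P = 5,392.6981 / 944.3281 = 5.71062 half-year periods.
In years: 5.71062 / 2 = 2.85531 years.

2.86 years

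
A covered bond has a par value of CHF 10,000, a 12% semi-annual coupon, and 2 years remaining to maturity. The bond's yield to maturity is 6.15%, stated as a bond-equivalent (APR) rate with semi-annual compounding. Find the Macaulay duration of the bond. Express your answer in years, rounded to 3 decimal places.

1.846 years

Periodic yield y = 0.03075. Discount each cash flow and weight by its period:
  t   CF        PV=CF/(1+0.03075)^t    t·PV
  1       600.00       582.1004       582.1004
  2       600.00       564.7348     1,129.4696
  3       600.00       547.8873     1,643.6618
  4    10,600.00     9,390.5816    37,562.3264
  Σ                 11,085.3041    40,917.5583
Price P = Σ PV = 11,085.3041.
Macaulay duration = Σ(t·PV) / P = 40,917.5583 / 11,085.3041 = 3.69115 half-year periods.
In years: 3.69115 / 2 = 1.84558 years.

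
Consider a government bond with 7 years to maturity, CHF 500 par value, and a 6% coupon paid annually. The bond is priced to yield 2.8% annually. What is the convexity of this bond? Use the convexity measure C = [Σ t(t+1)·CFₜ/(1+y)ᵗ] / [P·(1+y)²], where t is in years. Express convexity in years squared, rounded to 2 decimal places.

With y = 0.028:
  t   CF        PV=CF/(1+0.028)^t    t·PV        t(t+1)·PV
  1        30.00        29.1829        29.1829          58.3658
  2        30.00        28.3880        56.7760         170.3281
  3        30.00        27.6148        82.8444         331.3776
  4        30.00        26.8626       107.4506         537.2529
  5        30.00        26.1310       130.6549         783.9294
  6        30.00        25.4192       152.5154       1,067.6081
  7       530.00       436.8417     3,057.8917      24,463.1340
  Σ                    600.4402     3,617.3160      27,411.9958
P = 600.4402.
Convexity = Σ t(t+1)·PV / [P·(1+y)²] = 27,411.9958 / (600.4402 × 1.056784) = 43.20009.

43.20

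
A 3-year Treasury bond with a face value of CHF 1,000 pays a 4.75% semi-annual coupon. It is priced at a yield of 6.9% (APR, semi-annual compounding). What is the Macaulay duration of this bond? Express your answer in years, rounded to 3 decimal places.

2.825 years

Periodic yield y = 0.0345. Discount each cash flow and weight by its period:
  t   CF        PV=CF/(1+0.0345)^t    t·PV
  1        23.75        22.9580        22.9580
  2        23.75        22.1923        44.3846
  3        23.75        21.4522        64.3566
  4        23.75        20.7368        82.9472
  5        23.75        20.0452       100.2262
  6     1,023.75       835.2393     5,011.4361
  Σ                    942.6239     5,326.3087
Price P = Σ PV = 942.6239.
Macaulay duration = Σ(t·PV) / P = 5,326.3087 / 942.6239 = 5.65051 half-year periods.
In years: 5.65051 / 2 = 2.82526 years.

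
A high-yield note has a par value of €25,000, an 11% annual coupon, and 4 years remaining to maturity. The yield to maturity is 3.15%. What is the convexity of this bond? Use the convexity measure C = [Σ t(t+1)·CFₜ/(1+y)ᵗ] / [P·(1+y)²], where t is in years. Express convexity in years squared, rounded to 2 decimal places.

15.76

With y = 0.0315:
  t   CF        PV=CF/(1+0.0315)^t    t·PV        t(t+1)·PV
  1     2,750.00     2,666.0204     2,666.0204       5,332.0407
  2     2,750.00     2,584.6053     5,169.2106      15,507.6318
  3     2,750.00     2,505.6765     7,517.0294      30,068.1178
  4    27,750.00    24,512.4126    98,049.6504     490,248.2520
  Σ                 32,268.7147   113,401.9108     541,156.0423
P = 32,268.7147.
Convexity = Σ t(t+1)·PV / [P·(1+y)²] = 541,156.0423 / (32,268.7147 × 1.063992) = 15.76168.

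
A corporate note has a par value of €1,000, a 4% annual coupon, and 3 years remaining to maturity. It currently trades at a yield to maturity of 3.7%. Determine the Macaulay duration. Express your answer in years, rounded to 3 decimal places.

2.887 years

Periodic yield y = 0.037. Discount each cash flow and weight by its year:
  t   CF        PV=CF/(1+0.037)^t    t·PV
  1        40.00        38.5728        38.5728
  2        40.00        37.1965        74.3931
  3     1,040.00       932.6036     2,797.8107
  Σ                  1,008.3729     2,910.7766
Price P = Σ PV = 1,008.3729.
Macaulay duration = Σ(t·PV) / P = 2,910.7766 / 1,008.3729 = 2.88661 years.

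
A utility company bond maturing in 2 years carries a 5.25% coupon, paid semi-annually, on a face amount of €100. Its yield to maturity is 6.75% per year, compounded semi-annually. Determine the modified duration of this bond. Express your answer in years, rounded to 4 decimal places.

1.8606 years

Periodic yield y = 0.03375. First find Macaulay duration:
  t   CF        PV=CF/(1+0.03375)^t    t·PV
  1        2.625         2.5393         2.5393
  2        2.625         2.4564         4.9128
  3        2.625         2.3762         7.1286
  4      102.625        89.8651       359.4604
  Σ                     97.2370       374.0411
P = 97.2370; Macaulay duration = 374.0411 / 97.2370 = 3.84670 half-year periods = 1.92335 years.
Modified duration = D_Mac / (1 + y) = 1.92335 / 1.03375 = 1.86055 years.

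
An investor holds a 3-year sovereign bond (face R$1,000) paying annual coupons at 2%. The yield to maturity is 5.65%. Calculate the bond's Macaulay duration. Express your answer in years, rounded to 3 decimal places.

Periodic yield y = 0.0565. Discount each cash flow and weight by its year:
  t   CF        PV=CF/(1+0.0565)^t    t·PV
  1        20.00        18.9304        18.9304
  2        20.00        17.9181        35.8361
  3     1,020.00       864.9513     2,594.8540
  Σ                    901.7998     2,649.6205
Price P = Σ PV = 901.7998.
Macaulay duration = Σ(t·PV) / P = 2,649.6205 / 901.7998 = 2.93815 years.

2.938 years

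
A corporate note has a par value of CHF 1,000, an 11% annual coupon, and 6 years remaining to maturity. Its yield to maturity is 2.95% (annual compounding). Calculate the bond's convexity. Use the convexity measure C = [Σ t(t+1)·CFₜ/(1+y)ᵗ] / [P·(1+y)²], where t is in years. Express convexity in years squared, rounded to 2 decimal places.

30.22

With y = 0.0295:
  t   CF        PV=CF/(1+0.0295)^t    t·PV        t(t+1)·PV
  1       110.00       106.8480       106.8480         213.6960
  2       110.00       103.7863       207.5726         622.7177
  3       110.00       100.8123       302.4370       1,209.7479
  4       110.00        97.9236       391.6943       1,958.4716
  5       110.00        95.1176       475.5881       2,853.5283
  6     1,110.00       932.3197     5,593.9184      39,157.4285
  Σ                  1,436.8075     7,078.0583      46,015.5900
P = 1,436.8075.
Convexity = Σ t(t+1)·PV / [P·(1+y)²] = 46,015.5900 / (1,436.8075 × 1.059870) = 30.21716.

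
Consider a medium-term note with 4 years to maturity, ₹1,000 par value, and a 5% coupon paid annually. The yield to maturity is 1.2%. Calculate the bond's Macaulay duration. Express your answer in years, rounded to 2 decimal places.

3.74 years

Periodic yield y = 0.012. Discount each cash flow and weight by its year:
  t   CF        PV=CF/(1+0.012)^t    t·PV
  1        50.00        49.4071        49.4071
  2        50.00        48.8213        97.6425
  3        50.00        48.2424       144.7271
  4     1,050.00     1,001.0765     4,004.3058
  Σ                  1,147.5472     4,296.0825
Price P = Σ PV = 1,147.5472.
Macaulay duration = Σ(t·PV) / P = 4,296.0825 / 1,147.5472 = 3.74371 years.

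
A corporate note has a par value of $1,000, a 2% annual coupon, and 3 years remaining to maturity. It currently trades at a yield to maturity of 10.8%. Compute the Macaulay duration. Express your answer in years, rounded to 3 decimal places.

2.933 years

Periodic yield y = 0.108. Discount each cash flow and weight by its year:
  t   CF        PV=CF/(1+0.108)^t    t·PV
  1        20.00        18.0505        18.0505
  2        20.00        16.2911        32.5822
  3     1,020.00       749.8612     2,249.5836
  Σ                    784.2029     2,300.2164
Price P = Σ PV = 784.2029.
Macaulay duration = Σ(t·PV) / P = 2,300.2164 / 784.2029 = 2.93319 years.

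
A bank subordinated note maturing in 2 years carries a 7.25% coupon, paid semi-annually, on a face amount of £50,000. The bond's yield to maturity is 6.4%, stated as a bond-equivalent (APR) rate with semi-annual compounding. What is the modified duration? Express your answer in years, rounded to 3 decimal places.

1.840 years

Periodic yield y = 0.032. First find Macaulay duration:
  t   CF        PV=CF/(1+0.032)^t    t·PV
  1     1,812.50     1,756.2984     1,756.2984
  2     1,812.50     1,701.8396     3,403.6792
  3     1,812.50     1,649.0694     4,947.2081
  4    51,812.50    45,678.9128   182,715.6512
  Σ                 50,786.1202   192,822.8369
P = 50,786.1202; Macaulay duration = 192,822.8369 / 50,786.1202 = 3.79676 half-year periods = 1.89838 years.
Modified duration = D_Mac / (1 + y) = 1.89838 / 1.032 = 1.83952 years.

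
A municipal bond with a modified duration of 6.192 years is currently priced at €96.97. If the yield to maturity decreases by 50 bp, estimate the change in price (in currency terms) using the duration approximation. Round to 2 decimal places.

Duration approximation: ΔP/P ≈ -D_mod · Δy = -6.192 × (-0.005) = +0.030960.
ΔP ≈ 96.97 × (+0.030960) = +3.0021912.

+€3.00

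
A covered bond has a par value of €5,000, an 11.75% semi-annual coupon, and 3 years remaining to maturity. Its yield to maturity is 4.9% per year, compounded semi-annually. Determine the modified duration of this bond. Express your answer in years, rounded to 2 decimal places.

Periodic yield y = 0.0245. First find Macaulay duration:
  t   CF        PV=CF/(1+0.0245)^t    t·PV
  1       293.75       286.7252       286.7252
  2       293.75       279.8685       559.7369
  3       293.75       273.1757       819.5270
  4       293.75       266.6429     1,066.5716
  5       293.75       260.2664     1,301.3319
  6     5,293.75     4,578.1672    27,469.0033
  Σ                  5,944.8458    31,502.8959
P = 5,944.8458; Macaulay duration = 31,502.8959 / 5,944.8458 = 5.29919 half-year periods = 2.64960 years.
Modified duration = D_Mac / (1 + y) = 2.64960 / 1.0245 = 2.58623 years.

2.59 years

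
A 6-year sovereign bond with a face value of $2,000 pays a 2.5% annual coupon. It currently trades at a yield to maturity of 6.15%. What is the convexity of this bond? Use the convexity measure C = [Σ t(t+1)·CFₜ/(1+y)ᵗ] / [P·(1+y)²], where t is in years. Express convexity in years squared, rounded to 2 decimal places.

34.01

With y = 0.0615:
  t   CF        PV=CF/(1+0.0615)^t    t·PV        t(t+1)·PV
  1        50.00        47.1032        47.1032          94.2063
  2        50.00        44.3741        88.7483         266.2449
  3        50.00        41.8032       125.4097         501.6390
  4        50.00        39.3813       157.5252         787.6259
  5        50.00        37.0997       185.4983       1,112.9900
  6     2,050.00     1,432.9593     8,597.7561      60,184.2926
  Σ                  1,642.7209     9,202.0408      62,946.9987
P = 1,642.7209.
Convexity = Σ t(t+1)·PV / [P·(1+y)²] = 62,946.9987 / (1,642.7209 × 1.126782) = 34.00723.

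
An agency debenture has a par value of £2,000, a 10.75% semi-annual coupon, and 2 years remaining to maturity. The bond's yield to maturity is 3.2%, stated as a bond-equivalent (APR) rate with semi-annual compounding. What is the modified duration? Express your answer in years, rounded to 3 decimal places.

1.834 years

Periodic yield y = 0.016. First find Macaulay duration:
  t   CF        PV=CF/(1+0.016)^t    t·PV
  1       107.50       105.8071       105.8071
  2       107.50       104.1408       208.2817
  3       107.50       102.5008       307.5025
  4     2,107.50     1,977.8473     7,911.3891
  Σ                  2,290.2960     8,532.9803
P = 2,290.2960; Macaulay duration = 8,532.9803 / 2,290.2960 = 3.72571 half-year periods = 1.86286 years.
Modified duration = D_Mac / (1 + y) = 1.86286 / 1.016 = 1.83352 years.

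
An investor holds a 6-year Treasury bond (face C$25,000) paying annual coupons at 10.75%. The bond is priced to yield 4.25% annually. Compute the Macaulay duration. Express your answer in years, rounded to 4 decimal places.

Periodic yield y = 0.0425. Discount each cash flow and weight by its year:
  t   CF        PV=CF/(1+0.0425)^t    t·PV
  1     2,687.50     2,577.9376     2,577.9376
  2     2,687.50     2,472.8419     4,945.6837
  3     2,687.50     2,372.0306     7,116.0917
  4     2,687.50     2,275.3291     9,101.3163
  5     2,687.50     2,182.5699    10,912.8493
  6    27,687.50    21,568.8685   129,413.2107
  Σ                 33,449.5775   164,067.0895
Price P = Σ PV = 33,449.5775.
Macaulay duration = Σ(t·PV) / P = 164,067.0895 / 33,449.5775 = 4.90491 years.

4.9049 years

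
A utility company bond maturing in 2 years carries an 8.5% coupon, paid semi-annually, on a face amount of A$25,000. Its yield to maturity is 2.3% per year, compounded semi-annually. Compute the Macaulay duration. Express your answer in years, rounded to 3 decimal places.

1.888 years

Periodic yield y = 0.0115. Discount each cash flow and weight by its period:
  t   CF        PV=CF/(1+0.0115)^t    t·PV
  1     1,062.50     1,050.4202     1,050.4202
  2     1,062.50     1,038.4777     2,076.9553
  3     1,062.50     1,026.6710     3,080.0129
  4    26,062.50    24,897.3156    99,589.2623
  Σ                 28,012.8844   105,796.6507
Price P = Σ PV = 28,012.8844.
Macaulay duration = Σ(t·PV) / P = 105,796.6507 / 28,012.8844 = 3.77671 half-year periods.
In years: 3.77671 / 2 = 1.88836 years.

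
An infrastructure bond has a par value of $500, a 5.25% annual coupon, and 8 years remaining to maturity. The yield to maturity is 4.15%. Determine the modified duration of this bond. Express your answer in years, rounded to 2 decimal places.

6.51 years

Periodic yield y = 0.0415. First find Macaulay duration:
  t   CF        PV=CF/(1+0.0415)^t    t·PV
  1        26.25        25.2040        25.2040
  2        26.25        24.1997        48.3995
  3        26.25        23.2355        69.7064
  4        26.25        22.3096        89.2385
  5        26.25        21.4207       107.1033
  6        26.25        20.5671       123.4028
  7        26.25        19.7476       138.2332
  8       526.25       380.1175     3,040.9404
  Σ                    536.8018     3,642.2281
P = 536.8018; Macaulay duration = 3,642.2281 / 536.8018 = 6.78505 years.
Modified duration = D_Mac / (1 + y) = 6.78505 / 1.0415 = 6.51469 years.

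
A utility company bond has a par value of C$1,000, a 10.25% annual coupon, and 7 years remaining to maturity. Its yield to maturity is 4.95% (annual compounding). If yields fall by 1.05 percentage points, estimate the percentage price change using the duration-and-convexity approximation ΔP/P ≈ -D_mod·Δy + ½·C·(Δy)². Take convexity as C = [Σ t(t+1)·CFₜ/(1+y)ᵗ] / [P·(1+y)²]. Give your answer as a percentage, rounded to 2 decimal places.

With y = 0.0495:
  t   CF        PV=CF/(1+0.0495)^t    t·PV        t(t+1)·PV
  1       102.50        97.6656        97.6656         195.3311
  2       102.50        93.0591       186.1183         558.3548
  3       102.50        88.6700       266.0099       1,064.0396
  4       102.50        84.4878       337.9513       1,689.7564
  5       102.50        80.5029       402.5146       2,415.0877
  6       102.50        76.7060       460.2359       3,221.6510
  7     1,102.50       786.1429     5,503.0003      44,024.0025
  Σ                  1,307.2343     7,253.4958      53,168.2231
P = 1,307.2343; D_Mac = 5.54873 yrs; D_mod = 5.28703 yrs; C = 36.92613.
Duration effect: -5.28703 × (-0.0105) = +0.055514
Convexity effect: 0.5 × 36.92613 × (-0.0105)² = +0.0020356
ΔP/P ≈ +0.055514 + 0.0020356 = +0.057549 = +5.7549%.

+5.75%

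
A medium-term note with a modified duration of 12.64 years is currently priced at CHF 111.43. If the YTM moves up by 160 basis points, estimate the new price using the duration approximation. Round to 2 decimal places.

Duration approximation: ΔP/P ≈ -D_mod · Δy = -12.64 × (+0.016) = -0.202240.
New price ≈ 111.43 × (1 - 0.202240) = 88.8943968.

CHF 88.89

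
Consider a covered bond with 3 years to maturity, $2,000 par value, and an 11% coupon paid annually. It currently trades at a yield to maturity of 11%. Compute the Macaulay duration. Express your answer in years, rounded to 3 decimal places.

2.713 years

Periodic yield y = 0.11. Discount each cash flow and weight by its year:
  t   CF        PV=CF/(1+0.11)^t    t·PV
  1       220.00       198.1982       198.1982
  2       220.00       178.5569       357.1139
  3     2,220.00     1,623.2449     4,869.7346
  Σ                  2,000.0000     5,425.0467
Price P = Σ PV = 2,000.0000.
Macaulay duration = Σ(t·PV) / P = 5,425.0467 / 2,000.0000 = 2.71252 years.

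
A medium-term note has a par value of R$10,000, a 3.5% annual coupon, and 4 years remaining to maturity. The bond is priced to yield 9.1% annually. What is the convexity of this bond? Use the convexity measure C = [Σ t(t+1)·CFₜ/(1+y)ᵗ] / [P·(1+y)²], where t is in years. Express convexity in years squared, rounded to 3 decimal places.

With y = 0.091:
  t   CF        PV=CF/(1+0.091)^t    t·PV        t(t+1)·PV
  1       350.00       320.8066       320.8066         641.6132
  2       350.00       294.0482       588.0964       1,764.2893
  3       350.00       269.5217       808.5652       3,234.2608
  4    10,350.00     7,305.3554    29,221.4215     146,107.1075
  Σ                  8,189.7319    30,938.8897     151,747.2708
P = 8,189.7319.
Convexity = Σ t(t+1)·PV / [P·(1+y)²] = 151,747.2708 / (8,189.7319 × 1.190281) = 15.56688.

15.567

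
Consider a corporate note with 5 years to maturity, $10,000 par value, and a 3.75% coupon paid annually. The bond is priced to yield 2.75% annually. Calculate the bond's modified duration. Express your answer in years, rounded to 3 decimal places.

4.536 years

Periodic yield y = 0.0275. First find Macaulay duration:
  t   CF        PV=CF/(1+0.0275)^t    t·PV
  1       375.00       364.9635       364.9635
  2       375.00       355.1956       710.3912
  3       375.00       345.6892     1,037.0675
  4       375.00       336.4372     1,345.7486
  5    10,375.00     9,058.9727    45,294.8637
  Σ                 10,461.2582    48,753.0346
P = 10,461.2582; Macaulay duration = 48,753.0346 / 10,461.2582 = 4.66034 years.
Modified duration = D_Mac / (1 + y) = 4.66034 / 1.0275 = 4.53561 years.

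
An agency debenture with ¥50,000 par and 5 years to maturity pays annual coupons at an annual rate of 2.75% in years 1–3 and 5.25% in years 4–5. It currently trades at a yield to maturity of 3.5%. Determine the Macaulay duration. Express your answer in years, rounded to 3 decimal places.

4.724 years

Periodic yield y = 0.035. Discount each cash flow and weight by its year:
  t   CF        PV=CF/(1+0.035)^t    t·PV
  1     1,375.00     1,328.5024     1,328.5024
  2     1,375.00     1,283.5772     2,567.1544
  3     1,375.00     1,240.1712     3,720.5137
  4     2,625.00     2,287.5358     9,150.1434
  5    52,625.00    44,308.8379   221,544.1895
  Σ                 50,448.6246   238,310.5034
Price P = Σ PV = 50,448.6246.
Macaulay duration = Σ(t·PV) / P = 238,310.5034 / 50,448.6246 = 4.72383 years.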